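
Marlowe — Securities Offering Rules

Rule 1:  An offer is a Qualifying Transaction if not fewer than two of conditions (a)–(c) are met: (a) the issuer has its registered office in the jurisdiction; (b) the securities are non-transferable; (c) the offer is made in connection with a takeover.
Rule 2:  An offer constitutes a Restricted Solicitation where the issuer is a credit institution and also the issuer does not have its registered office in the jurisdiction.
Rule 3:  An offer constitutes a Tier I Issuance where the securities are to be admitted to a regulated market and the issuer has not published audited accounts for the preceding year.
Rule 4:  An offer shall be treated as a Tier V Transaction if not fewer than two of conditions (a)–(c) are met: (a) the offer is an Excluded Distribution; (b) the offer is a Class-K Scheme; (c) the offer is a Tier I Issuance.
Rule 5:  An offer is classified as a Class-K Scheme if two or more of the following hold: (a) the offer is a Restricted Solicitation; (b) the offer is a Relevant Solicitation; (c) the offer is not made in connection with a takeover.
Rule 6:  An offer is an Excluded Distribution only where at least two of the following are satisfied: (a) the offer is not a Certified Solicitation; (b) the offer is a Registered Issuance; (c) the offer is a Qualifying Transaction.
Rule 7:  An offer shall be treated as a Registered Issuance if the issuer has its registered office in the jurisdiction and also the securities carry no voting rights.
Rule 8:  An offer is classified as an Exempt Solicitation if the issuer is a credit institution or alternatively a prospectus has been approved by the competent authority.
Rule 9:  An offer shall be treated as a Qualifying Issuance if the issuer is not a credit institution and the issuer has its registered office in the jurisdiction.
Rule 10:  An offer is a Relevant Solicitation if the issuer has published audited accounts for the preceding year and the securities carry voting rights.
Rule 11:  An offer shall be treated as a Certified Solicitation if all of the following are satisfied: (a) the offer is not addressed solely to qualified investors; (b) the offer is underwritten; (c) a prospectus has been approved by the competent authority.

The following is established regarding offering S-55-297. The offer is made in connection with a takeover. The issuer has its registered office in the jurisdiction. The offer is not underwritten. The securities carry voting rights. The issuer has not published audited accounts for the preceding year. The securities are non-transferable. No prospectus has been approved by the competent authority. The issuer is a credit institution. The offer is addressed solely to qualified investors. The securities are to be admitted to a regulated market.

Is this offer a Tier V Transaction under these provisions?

rule 11 — Certified Solicitation: [the offer is not addressed solely to qualified investors? no] AND [the offer is underwritten? no] AND [a prospectus has been approved by the competent authority? no] → not satisfied.
rule 7 — Registered Issuance: [the issuer has its registered office in the jurisdiction? yes] AND [the securities carry no voting rights? no] → not satisfied.
rule 1 — Qualifying Transaction: the issuer has its registered office in the jurisdiction? yes; the securities are non-transferable? yes; the offer is made in connection with a takeover? yes — 3 of 3 hold (need ≥2) → satisfied.
rule 6 — Excluded Distribution: not a Certified Solicitation (rule 11)? yes; Registered Issuance (rule 7)? no; Qualifying Transaction (rule 1)? yes — 2 of 3 hold (need ≥2) → satisfied.
rule 2 — Restricted Solicitation: [the issuer is a credit institution? yes] AND [the issuer does not have its registered office in the jurisdiction? no] → not satisfied.
rule 10 — Relevant Solicitation: [the issuer has published audited accounts for the preceding year? no] AND [the securities carry voting rights? yes] → not satisfied.
rule 5 — Class-K Scheme: Restricted Solicitation (rule 2)? no; Relevant Solicitation (rule 10)? no; the offer is not made in connection with a takeover? no — 0 of 3 hold (need ≥2) → not satisfied.
rule 3 — Tier I Issuance: [the securities are to be admitted to a regulated market? yes] AND [the issuer has not published audited accounts for the preceding year? yes] → satisfied.
rule 4 — Tier V Transaction: Excluded Distribution (rule 6)? yes; Class-K Scheme (rule 5)? no; Tier I Issuance (rule 3)? yes — 2 of 3 hold (need ≥2) → satisfied.

Yes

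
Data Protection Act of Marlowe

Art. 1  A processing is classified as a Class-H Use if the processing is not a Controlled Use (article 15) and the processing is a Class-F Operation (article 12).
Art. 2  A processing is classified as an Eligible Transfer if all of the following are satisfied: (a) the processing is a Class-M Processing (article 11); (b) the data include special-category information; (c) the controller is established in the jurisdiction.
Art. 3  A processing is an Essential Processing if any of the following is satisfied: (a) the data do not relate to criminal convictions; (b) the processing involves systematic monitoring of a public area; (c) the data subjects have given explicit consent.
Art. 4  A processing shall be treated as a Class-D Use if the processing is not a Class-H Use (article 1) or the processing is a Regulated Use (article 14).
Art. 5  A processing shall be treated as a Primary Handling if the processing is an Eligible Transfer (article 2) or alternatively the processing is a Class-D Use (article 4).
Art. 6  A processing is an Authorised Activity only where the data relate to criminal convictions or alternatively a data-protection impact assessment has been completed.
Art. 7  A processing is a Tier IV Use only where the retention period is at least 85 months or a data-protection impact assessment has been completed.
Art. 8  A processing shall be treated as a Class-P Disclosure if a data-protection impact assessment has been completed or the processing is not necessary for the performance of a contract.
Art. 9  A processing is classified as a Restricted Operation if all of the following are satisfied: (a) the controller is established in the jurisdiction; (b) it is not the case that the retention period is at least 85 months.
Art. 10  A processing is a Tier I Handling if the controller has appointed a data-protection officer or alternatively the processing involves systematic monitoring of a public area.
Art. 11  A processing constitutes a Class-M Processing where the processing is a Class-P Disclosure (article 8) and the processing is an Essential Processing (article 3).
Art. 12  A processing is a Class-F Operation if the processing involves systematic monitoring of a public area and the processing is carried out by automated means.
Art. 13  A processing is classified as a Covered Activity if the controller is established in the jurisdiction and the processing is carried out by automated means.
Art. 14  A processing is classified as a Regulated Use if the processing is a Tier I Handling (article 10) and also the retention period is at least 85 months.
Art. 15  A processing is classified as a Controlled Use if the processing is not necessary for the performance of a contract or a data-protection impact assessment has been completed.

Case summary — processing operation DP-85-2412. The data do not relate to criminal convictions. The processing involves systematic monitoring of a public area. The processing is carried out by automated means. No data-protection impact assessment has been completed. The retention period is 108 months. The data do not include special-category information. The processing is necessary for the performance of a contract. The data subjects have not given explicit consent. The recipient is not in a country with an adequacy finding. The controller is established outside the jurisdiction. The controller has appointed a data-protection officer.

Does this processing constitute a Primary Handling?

Yes

article 8 — Class-P Disclosure: [a data-protection impact assessment has been completed? no] OR [the processing is not necessary for the performance of a contract? no] → not satisfied.
article 3 — Essential Processing: [the data do not relate to criminal convictions? yes] OR [the processing involves systematic monitoring of a public area? yes] OR [the data subjects have given explicit consent? no] → satisfied.
article 11 — Class-M Processing: [Class-P Disclosure (article 8)? no] AND [Essential Processing (article 3)? yes] → not satisfied.
article 2 — Eligible Transfer: [Class-M Processing (article 11)? no] AND [the data include special-category information? no] AND [the controller is established in the jurisdiction? no] → not satisfied.
article 15 — Controlled Use: [the processing is not necessary for the performance of a contract? no] OR [a data-protection impact assessment has been completed? no] → not satisfied.
article 12 — Class-F Operation: [the processing involves systematic monitoring of a public area? yes] AND [the processing is carried out by automated means? yes] → satisfied.
article 1 — Class-H Use: [not a Controlled Use (article 15)? yes] AND [Class-F Operation (article 12)? yes] → satisfied.
article 10 — Tier I Handling: [the controller has appointed a data-protection officer? yes] OR [the processing involves systematic monitoring of a public area? yes] → satisfied.
article 14 — Regulated Use: [Tier I Handling (article 10)? yes] AND [retention period: 108 months ≥ 85 months? yes] → satisfied.
article 4 — Class-D Use: [not a Class-H Use (article 1)? no] OR [Regulated Use (article 14)? yes] → satisfied.
article 5 — Primary Handling: [Eligible Transfer (article 2)? no] OR [Class-D Use (article 4)? yes] → satisfied.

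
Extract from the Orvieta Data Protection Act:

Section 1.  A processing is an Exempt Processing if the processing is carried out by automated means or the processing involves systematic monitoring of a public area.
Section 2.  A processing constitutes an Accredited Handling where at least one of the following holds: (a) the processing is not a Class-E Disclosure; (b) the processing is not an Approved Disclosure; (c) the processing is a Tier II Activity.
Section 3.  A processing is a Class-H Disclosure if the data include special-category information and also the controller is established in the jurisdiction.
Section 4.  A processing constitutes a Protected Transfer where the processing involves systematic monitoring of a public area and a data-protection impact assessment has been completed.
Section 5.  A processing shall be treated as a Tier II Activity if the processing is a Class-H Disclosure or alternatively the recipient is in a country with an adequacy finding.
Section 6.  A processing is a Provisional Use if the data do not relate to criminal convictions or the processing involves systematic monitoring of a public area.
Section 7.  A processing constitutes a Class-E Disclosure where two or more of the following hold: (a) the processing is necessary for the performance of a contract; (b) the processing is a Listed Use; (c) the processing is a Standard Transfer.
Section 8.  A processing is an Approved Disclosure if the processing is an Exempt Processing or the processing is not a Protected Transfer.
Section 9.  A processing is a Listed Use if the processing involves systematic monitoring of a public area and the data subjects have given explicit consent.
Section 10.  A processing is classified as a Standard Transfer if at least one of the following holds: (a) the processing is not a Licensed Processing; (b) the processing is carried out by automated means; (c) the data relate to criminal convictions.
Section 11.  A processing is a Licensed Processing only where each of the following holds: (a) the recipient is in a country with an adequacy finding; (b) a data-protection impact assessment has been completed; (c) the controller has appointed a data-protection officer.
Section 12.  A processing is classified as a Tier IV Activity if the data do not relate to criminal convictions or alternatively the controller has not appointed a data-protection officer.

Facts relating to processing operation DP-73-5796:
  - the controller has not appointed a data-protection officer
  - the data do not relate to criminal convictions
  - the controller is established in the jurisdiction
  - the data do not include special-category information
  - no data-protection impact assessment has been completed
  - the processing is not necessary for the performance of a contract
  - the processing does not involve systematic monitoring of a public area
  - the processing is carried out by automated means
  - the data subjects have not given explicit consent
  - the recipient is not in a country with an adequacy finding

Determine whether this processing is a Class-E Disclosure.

No

Under section 9: the processing involves systematic monitoring of a public area? no; and the data subjects have given explicit consent? no. So the processing is not a Listed Use.
Under section 11: the recipient is in a country with an adequacy finding? no; and a data-protection impact assessment has been completed? no; and the controller has appointed a data-protection officer? no. So the processing is not a Licensed Processing.
Under section 10: not a Licensed Processing (section 11)? yes; or the processing is carried out by automated means? yes; or the data relate to criminal convictions? no. So the processing is a Standard Transfer.
Under section 7: the processing is necessary for the performance of a contract? no; Listed Use (section 9)? no; Standard Transfer (section 10)? yes — 1 of 3 hold (need ≥2) → not satisfied.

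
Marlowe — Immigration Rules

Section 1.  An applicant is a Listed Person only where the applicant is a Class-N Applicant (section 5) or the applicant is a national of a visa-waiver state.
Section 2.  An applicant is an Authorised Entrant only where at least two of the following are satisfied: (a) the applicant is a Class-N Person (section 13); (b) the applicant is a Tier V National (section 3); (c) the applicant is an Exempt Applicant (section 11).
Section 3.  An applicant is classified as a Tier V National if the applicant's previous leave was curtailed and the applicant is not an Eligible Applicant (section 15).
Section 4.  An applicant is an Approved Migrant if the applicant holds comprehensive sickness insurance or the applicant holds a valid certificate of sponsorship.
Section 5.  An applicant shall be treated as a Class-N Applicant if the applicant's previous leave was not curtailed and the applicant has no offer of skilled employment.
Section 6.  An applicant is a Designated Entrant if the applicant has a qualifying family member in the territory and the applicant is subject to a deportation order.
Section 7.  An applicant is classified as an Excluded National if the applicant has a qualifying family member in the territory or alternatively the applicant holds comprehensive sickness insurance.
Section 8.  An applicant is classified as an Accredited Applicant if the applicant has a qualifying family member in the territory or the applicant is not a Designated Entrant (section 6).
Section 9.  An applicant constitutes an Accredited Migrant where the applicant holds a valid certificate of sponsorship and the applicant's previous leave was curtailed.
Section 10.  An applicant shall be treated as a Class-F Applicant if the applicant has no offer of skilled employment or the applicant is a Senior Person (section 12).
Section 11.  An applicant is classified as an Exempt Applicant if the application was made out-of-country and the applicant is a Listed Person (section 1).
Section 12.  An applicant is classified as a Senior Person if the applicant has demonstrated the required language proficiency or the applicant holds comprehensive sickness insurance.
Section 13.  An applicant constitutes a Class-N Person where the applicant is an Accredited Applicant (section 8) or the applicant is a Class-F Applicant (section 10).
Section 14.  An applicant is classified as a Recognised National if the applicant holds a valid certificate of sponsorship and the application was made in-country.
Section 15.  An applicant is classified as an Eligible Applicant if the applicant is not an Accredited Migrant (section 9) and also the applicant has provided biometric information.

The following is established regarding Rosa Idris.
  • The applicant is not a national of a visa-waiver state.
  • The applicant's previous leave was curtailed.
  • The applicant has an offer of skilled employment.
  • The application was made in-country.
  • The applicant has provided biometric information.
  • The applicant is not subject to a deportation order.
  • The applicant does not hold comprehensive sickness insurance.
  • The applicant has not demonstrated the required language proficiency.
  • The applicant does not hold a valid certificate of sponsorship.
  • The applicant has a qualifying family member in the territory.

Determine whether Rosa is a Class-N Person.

Yes

Under section 6: the applicant has a qualifying family member in the territory? yes; and the applicant is subject to a deportation order? no. So the applicant is not a Designated Entrant.
Under section 8: the applicant has a qualifying family member in the territory? yes; or not a Designated Entrant (section 6)? yes. So the applicant is an Accredited Applicant.
Under section 12: the applicant has demonstrated the required language proficiency? no; or the applicant holds comprehensive sickness insurance? no. So the applicant is not a Senior Person.
Under section 10: the applicant has no offer of skilled employment? no; or Senior Person (section 12)? no. So the applicant is not a Class-F Applicant.
Under section 13: Accredited Applicant (section 8)? yes; or Class-F Applicant (section 10)? no. So the applicant is a Class-N Person.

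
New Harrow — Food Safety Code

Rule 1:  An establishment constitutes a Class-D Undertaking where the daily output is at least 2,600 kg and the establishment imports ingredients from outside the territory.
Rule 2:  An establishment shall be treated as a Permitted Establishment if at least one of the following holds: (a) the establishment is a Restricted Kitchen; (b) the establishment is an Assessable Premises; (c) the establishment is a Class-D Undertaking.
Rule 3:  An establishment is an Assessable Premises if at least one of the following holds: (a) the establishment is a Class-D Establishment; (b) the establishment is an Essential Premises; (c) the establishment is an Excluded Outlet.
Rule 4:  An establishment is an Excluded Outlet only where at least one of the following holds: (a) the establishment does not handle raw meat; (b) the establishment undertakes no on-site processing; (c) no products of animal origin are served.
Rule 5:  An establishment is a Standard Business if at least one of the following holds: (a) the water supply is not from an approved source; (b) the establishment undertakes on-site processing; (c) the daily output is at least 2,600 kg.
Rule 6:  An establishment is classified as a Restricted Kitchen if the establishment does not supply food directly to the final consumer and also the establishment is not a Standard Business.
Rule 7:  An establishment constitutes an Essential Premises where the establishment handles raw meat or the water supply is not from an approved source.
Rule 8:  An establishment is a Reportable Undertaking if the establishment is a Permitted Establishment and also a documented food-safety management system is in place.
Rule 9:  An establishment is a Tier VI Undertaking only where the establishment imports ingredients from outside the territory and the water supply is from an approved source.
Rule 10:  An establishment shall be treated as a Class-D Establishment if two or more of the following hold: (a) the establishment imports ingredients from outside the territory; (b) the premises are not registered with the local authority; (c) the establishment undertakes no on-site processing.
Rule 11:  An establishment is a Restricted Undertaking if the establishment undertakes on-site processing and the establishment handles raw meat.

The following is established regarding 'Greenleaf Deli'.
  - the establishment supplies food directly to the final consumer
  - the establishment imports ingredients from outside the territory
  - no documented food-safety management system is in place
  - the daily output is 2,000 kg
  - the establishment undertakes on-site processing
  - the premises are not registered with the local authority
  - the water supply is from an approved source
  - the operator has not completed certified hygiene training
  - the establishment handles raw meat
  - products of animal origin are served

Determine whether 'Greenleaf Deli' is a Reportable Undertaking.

Under rule 5: the water supply is not from an approved source? no; or the establishment undertakes on-site processing? yes; or daily output: 2,000 kg ≥ 2,600 kg? no. So the establishment is a Standard Business.
Under rule 6: the establishment does not supply food directly to the final consumer? no; and not a Standard Business (rule 5)? no. So the establishment is not a Restricted Kitchen.
Under rule 10: the establishment imports ingredients from outside the territory? yes; the premises are not registered with the local authority? yes; the establishment undertakes no on-site processing? no — 2 of 3 hold (need ≥2) → satisfied.
Under rule 7: the establishment handles raw meat? yes; or the water supply is not from an approved source? no. So the establishment is an Essential Premises.
Under rule 4: the establishment does not handle raw meat? no; or the establishment undertakes no on-site processing? no; or no products of animal origin are served? no. So the establishment is not an Excluded Outlet.
Under rule 3: Class-D Establishment (rule 10)? yes; or Essential Premises (rule 7)? yes; or Excluded Outlet (rule 4)? no. So the establishment is an Assessable Premises.
Under rule 1: daily output: 2,000 kg ≥ 2,600 kg? no; and the establishment imports ingredients from outside the territory? yes. So the establishment is not a Class-D Undertaking.
Under rule 2: Restricted Kitchen (rule 6)? no; or Assessable Premises (rule 3)? yes; or Class-D Undertaking (rule 1)? no. So the establishment is a Permitted Establishment.
Under rule 8: Permitted Establishment (rule 2)? yes; and a documented food-safety management system is in place? no. So the establishment is not a Reportable Undertaking.

No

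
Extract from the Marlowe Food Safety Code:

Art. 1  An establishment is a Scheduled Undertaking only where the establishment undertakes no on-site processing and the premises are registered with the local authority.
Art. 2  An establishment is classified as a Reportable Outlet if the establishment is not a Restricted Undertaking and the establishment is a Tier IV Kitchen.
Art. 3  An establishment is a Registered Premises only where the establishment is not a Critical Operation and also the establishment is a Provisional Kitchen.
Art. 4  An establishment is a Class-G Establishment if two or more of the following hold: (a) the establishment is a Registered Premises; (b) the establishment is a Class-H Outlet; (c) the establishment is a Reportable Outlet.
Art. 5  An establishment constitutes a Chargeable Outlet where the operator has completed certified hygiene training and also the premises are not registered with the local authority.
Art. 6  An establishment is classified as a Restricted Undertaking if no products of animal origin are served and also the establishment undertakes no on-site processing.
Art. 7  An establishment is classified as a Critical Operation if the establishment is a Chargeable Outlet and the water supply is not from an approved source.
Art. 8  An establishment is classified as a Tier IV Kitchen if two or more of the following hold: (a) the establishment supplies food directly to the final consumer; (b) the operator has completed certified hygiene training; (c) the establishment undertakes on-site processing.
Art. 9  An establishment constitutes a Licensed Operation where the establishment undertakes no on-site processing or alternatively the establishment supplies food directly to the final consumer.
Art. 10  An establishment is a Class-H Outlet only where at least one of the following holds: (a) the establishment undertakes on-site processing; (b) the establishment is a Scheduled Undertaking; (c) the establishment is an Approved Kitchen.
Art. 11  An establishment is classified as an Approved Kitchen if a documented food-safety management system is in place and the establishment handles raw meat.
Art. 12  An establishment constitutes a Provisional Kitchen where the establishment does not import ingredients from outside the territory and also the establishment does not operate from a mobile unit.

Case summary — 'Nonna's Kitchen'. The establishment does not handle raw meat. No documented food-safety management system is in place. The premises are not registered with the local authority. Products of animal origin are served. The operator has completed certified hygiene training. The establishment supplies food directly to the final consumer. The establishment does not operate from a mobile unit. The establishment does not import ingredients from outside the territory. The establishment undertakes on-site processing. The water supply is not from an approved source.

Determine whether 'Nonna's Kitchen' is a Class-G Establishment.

article 5 — Chargeable Outlet: [the operator has completed certified hygiene training? yes] AND [the premises are not registered with the local authority? yes] → satisfied.
article 7 — Critical Operation: [Chargeable Outlet (article 5)? yes] AND [the water supply is not from an approved source? yes] → satisfied.
article 12 — Provisional Kitchen: [the establishment does not import ingredients from outside the territory? yes] AND [the establishment does not operate from a mobile unit? yes] → satisfied.
article 3 — Registered Premises: [not a Critical Operation (article 7)? no] AND [Provisional Kitchen (article 12)? yes] → not satisfied.
article 1 — Scheduled Undertaking: [the establishment undertakes no on-site processing? no] AND [the premises are registered with the local authority? no] → not satisfied.
article 11 — Approved Kitchen: [a documented food-safety management system is in place? no] AND [the establishment handles raw meat? no] → not satisfied.
article 10 — Class-H Outlet: [the establishment undertakes on-site processing? yes] OR [Scheduled Undertaking (article 1)? no] OR [Approved Kitchen (article 11)? no] → satisfied.
article 6 — Restricted Undertaking: [no products of animal origin are served? no] AND [the establishment undertakes no on-site processing? no] → not satisfied.
article 8 — Tier IV Kitchen: the establishment supplies food directly to the final consumer? yes; the operator has completed certified hygiene training? yes; the establishment undertakes on-site processing? yes — 3 of 3 hold (need ≥2) → satisfied.
article 2 — Reportable Outlet: [not a Restricted Undertaking (article 6)? yes] AND [Tier IV Kitchen (article 8)? yes] → satisfied.
article 4 — Class-G Establishment: Registered Premises (article 3)? no; Class-H Outlet (article 10)? yes; Reportable Outlet (article 2)? yes — 2 of 3 hold (need ≥2) → satisfied.

Yes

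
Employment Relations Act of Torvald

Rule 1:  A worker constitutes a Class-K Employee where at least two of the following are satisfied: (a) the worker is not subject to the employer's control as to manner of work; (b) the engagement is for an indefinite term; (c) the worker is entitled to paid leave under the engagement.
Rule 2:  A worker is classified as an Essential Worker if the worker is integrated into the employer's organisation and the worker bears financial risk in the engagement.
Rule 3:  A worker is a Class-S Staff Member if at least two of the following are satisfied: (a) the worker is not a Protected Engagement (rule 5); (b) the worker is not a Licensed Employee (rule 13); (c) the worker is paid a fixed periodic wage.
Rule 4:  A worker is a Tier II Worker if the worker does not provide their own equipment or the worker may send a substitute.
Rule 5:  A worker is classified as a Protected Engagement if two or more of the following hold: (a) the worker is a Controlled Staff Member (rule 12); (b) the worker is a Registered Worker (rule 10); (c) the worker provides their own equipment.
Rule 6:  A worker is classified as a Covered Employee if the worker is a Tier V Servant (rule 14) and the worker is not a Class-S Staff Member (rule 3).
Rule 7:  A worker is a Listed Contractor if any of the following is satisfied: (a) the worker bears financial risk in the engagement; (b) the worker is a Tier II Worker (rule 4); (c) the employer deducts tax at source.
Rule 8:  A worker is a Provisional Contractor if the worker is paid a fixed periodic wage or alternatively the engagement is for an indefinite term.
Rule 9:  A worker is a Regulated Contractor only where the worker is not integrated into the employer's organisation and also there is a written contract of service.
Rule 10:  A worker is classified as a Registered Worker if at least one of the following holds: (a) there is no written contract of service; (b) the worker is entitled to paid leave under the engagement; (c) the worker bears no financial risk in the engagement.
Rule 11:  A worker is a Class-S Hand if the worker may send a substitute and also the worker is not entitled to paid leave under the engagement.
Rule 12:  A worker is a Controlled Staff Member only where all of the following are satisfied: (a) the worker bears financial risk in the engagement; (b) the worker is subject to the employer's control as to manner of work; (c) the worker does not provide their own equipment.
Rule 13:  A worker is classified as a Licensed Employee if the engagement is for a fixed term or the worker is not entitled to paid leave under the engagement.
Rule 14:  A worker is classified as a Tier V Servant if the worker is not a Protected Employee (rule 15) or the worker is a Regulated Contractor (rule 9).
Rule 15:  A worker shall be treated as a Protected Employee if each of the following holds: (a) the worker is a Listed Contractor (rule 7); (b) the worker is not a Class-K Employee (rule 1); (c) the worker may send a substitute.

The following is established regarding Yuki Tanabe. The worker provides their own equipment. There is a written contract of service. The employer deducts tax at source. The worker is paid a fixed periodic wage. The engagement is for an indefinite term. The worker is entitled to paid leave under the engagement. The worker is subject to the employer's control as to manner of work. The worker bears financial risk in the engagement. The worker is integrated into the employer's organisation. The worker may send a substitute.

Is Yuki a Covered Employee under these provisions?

No

rule 4 — Tier II Worker: [the worker does not provide their own equipment? no] OR [the worker may send a substitute? yes] → satisfied.
rule 7 — Listed Contractor: [the worker bears financial risk in the engagement? yes] OR [Tier II Worker (rule 4)? yes] OR [the employer deducts tax at source? yes] → satisfied.
rule 1 — Class-K Employee: the worker is not subject to the employer's control as to manner of work? no; the engagement is for an indefinite term? yes; the worker is entitled to paid leave under the engagement? yes — 2 of 3 hold (need ≥2) → satisfied.
rule 15 — Protected Employee: [Listed Contractor (rule 7)? yes] AND [not a Class-K Employee (rule 1)? no] AND [the worker may send a substitute? yes] → not satisfied.
rule 9 — Regulated Contractor: [the worker is not integrated into the employer's organisation? no] AND [there is a written contract of service? yes] → not satisfied.
rule 14 — Tier V Servant: [not a Protected Employee (rule 15)? yes] OR [Regulated Contractor (rule 9)? no] → satisfied.
rule 12 — Controlled Staff Member: [the worker bears financial risk in the engagement? yes] AND [the worker is subject to the employer's control as to manner of work? yes] AND [the worker does not provide their own equipment? no] → not satisfied.
rule 10 — Registered Worker: [there is no written contract of service? no] OR [the worker is entitled to paid leave under the engagement? yes] OR [the worker bears no financial risk in the engagement? no] → satisfied.
rule 5 — Protected Engagement: Controlled Staff Member (rule 12)? no; Registered Worker (rule 10)? yes; the worker provides their own equipment? yes — 2 of 3 hold (need ≥2) → satisfied.
rule 13 — Licensed Employee: [the engagement is for a fixed term? no] OR [the worker is not entitled to paid leave under the engagement? no] → not satisfied.
rule 3 — Class-S Staff Member: not a Protected Engagement (rule 5)? no; not a Licensed Employee (rule 13)? yes; the worker is paid a fixed periodic wage? yes — 2 of 3 hold (need ≥2) → satisfied.
rule 6 — Covered Employee: [Tier V Servant (rule 14)? yes] AND [not a Class-S Staff Member (rule 3)? no] → not satisfied.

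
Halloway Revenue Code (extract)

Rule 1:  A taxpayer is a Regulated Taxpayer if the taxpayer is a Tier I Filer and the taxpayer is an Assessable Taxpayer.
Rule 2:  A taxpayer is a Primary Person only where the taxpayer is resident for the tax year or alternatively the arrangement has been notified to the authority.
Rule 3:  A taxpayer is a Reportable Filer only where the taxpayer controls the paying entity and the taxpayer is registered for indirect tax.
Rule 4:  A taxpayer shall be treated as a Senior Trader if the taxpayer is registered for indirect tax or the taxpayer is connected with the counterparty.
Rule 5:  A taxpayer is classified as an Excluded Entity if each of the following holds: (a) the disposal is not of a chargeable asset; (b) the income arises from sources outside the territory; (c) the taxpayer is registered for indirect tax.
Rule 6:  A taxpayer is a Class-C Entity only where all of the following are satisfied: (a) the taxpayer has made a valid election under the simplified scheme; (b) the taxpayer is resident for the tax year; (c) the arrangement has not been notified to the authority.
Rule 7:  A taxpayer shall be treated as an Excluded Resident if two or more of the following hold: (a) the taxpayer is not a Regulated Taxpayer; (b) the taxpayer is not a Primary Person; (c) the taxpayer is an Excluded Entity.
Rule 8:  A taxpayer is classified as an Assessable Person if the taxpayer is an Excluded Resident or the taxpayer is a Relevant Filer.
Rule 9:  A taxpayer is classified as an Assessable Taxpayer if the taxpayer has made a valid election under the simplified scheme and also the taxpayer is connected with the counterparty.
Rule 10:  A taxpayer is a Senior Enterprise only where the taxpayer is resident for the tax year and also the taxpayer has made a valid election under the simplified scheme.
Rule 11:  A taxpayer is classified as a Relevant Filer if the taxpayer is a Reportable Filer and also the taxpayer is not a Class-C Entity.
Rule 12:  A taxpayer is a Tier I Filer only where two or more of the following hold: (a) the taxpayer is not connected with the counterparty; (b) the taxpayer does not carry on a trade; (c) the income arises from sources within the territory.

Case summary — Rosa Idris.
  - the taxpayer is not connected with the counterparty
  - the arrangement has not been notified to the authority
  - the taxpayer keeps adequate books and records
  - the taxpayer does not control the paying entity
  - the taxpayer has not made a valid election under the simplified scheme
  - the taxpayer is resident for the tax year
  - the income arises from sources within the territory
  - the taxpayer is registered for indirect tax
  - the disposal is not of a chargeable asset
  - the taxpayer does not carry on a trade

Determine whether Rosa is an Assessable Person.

Under rule 12: the taxpayer is not connected with the counterparty? yes; the taxpayer does not carry on a trade? yes; the income arises from sources within the territory? yes — 3 of 3 hold (need ≥2) → satisfied.
Under rule 9: the taxpayer has made a valid election under the simplified scheme? no; and the taxpayer is connected with the counterparty? no. So the taxpayer is not an Assessable Taxpayer.
Under rule 1: Tier I Filer (rule 12)? yes; and Assessable Taxpayer (rule 9)? no. So the taxpayer is not a Regulated Taxpayer.
Under rule 2: the taxpayer is resident for the tax year? yes; or the arrangement has been notified to the authority? no. So the taxpayer is a Primary Person.
Under rule 5: the disposal is not of a chargeable asset? yes; and the income arises from sources outside the territory? no; and the taxpayer is registered for indirect tax? yes. So the taxpayer is not an Excluded Entity.
Under rule 7: not a Regulated Taxpayer (rule 1)? yes; not a Primary Person (rule 2)? no; Excluded Entity (rule 5)? no — 1 of 3 hold (need ≥2) → not satisfied.
Under rule 3: the taxpayer controls the paying entity? no; and the taxpayer is registered for indirect tax? yes. So the taxpayer is not a Reportable Filer.
Under rule 6: the taxpayer has made a valid election under the simplified scheme? no; and the taxpayer is resident for the tax year? yes; and the arrangement has not been notified to the authority? yes. So the taxpayer is not a Class-C Entity.
Under rule 11: Reportable Filer (rule 3)? no; and not a Class-C Entity (rule 6)? yes. So the taxpayer is not a Relevant Filer.
Under rule 8: Excluded Resident (rule 7)? no; or Relevant Filer (rule 11)? no. So the taxpayer is not an Assessable Person.

No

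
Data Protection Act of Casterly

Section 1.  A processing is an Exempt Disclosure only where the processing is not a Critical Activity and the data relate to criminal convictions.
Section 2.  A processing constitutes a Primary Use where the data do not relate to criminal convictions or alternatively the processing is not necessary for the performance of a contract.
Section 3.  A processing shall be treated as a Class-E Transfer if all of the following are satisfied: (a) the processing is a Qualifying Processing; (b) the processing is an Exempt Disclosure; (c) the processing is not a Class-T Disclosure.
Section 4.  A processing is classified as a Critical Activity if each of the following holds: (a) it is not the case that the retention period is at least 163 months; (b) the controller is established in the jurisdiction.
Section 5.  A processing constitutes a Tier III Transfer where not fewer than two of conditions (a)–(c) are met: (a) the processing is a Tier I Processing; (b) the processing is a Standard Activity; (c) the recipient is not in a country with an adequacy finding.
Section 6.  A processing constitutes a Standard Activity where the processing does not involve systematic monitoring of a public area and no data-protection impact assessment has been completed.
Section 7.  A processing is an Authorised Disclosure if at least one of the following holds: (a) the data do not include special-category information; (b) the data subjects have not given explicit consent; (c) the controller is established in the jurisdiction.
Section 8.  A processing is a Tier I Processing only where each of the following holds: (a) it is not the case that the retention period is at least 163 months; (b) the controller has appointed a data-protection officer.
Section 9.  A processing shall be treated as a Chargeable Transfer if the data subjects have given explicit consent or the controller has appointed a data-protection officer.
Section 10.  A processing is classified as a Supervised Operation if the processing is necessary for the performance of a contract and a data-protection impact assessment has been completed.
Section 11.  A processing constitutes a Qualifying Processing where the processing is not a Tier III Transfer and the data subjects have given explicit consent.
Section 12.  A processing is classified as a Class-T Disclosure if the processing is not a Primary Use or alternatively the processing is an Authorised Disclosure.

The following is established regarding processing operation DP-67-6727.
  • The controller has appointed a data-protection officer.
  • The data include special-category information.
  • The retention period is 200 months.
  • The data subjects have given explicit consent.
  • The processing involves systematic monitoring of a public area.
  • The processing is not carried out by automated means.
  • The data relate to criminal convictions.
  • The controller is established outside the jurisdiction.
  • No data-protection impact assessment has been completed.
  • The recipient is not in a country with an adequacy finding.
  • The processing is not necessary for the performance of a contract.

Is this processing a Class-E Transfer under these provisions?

Yes

section 8 — Tier I Processing: [retention period: 200 months ≥ 163 months? yes, so negated condition no] AND [the controller has appointed a data-protection officer? yes] → not satisfied.
section 6 — Standard Activity: [the processing does not involve systematic monitoring of a public area? no] AND [no data-protection impact assessment has been completed? yes] → not satisfied.
section 5 — Tier III Transfer: Tier I Processing (section 8)? no; Standard Activity (section 6)? no; the recipient is not in a country with an adequacy finding? yes — 1 of 3 hold (need ≥2) → not satisfied.
section 11 — Qualifying Processing: [not a Tier III Transfer (section 5)? yes] AND [the data subjects have given explicit consent? yes] → satisfied.
section 4 — Critical Activity: [retention period: 200 months ≥ 163 months? yes, so negated condition no] AND [the controller is established in the jurisdiction? no] → not satisfied.
section 1 — Exempt Disclosure: [not a Critical Activity (section 4)? yes] AND [the data relate to criminal convictions? yes] → satisfied.
section 2 — Primary Use: [the data do not relate to criminal convictions? no] OR [the processing is not necessary for the performance of a contract? yes] → satisfied.
section 7 — Authorised Disclosure: [the data do not include special-category information? no] OR [the data subjects have not given explicit consent? no] OR [the controller is established in the jurisdiction? no] → not satisfied.
section 12 — Class-T Disclosure: [not a Primary Use (section 2)? no] OR [Authorised Disclosure (section 7)? no] → not satisfied.
section 3 — Class-E Transfer: [Qualifying Processing (section 11)? yes] AND [Exempt Disclosure (section 1)? yes] AND [not a Class-T Disclosure (section 12)? yes] → satisfied.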